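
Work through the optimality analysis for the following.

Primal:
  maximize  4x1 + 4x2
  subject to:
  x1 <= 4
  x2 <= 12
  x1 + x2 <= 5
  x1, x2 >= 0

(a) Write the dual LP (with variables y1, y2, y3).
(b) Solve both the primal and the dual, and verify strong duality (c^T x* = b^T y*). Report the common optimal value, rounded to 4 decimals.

The standard primal-dual pair for 'max c^T x s.t. A x <= b, x >= 0' is:
  Dual:  min b^T y  s.t.  A^T y >= c,  y >= 0.

So the dual LP is:
  minimize  4y1 + 12y2 + 5y3
  subject to:
    y1 + y3 >= 4
    y2 + y3 >= 4
    y1, y2, y3 >= 0

Solving the primal: x* = (0, 5).
  primal value c^T x* = 20.
Solving the dual: y* = (0, 0, 4).
  dual value b^T y* = 20.
Strong duality: c^T x* = b^T y*. Confirmed.

20


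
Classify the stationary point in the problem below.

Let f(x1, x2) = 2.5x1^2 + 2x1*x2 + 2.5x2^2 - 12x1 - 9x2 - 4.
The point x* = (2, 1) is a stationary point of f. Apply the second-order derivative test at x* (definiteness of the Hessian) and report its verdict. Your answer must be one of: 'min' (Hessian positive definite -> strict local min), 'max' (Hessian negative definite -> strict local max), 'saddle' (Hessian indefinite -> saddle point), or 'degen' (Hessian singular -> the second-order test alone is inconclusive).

Compute the Hessian H = grad^2 f:
  H = [[5, 2], [2, 5]]
Verify stationarity: grad f(x*) = H x* + g = (0, 0).
Eigenvalues of H: 3, 7.
Both eigenvalues > 0, so H is positive definite -> x* is a strict local min.

min


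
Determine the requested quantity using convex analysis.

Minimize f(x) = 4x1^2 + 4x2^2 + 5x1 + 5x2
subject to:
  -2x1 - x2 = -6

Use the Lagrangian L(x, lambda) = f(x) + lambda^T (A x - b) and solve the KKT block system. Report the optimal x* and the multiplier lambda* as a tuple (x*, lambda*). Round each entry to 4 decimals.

Form the Lagrangian:
  L(x, lambda) = (1/2) x^T Q x + c^T x + lambda^T (A x - b)
Stationarity (grad_x L = 0): Q x + c + A^T lambda = 0.
Primal feasibility: A x = b.

This gives the KKT block system:
  [ Q   A^T ] [ x     ]   [-c ]
  [ A    0  ] [ lambda ] = [ b ]

Solving the linear system:
  x*      = (2.525, 0.95)
  lambda* = (12.6)
  f(x*)   = 46.4875

x* = (2.525, 0.95), lambda* = (12.6)


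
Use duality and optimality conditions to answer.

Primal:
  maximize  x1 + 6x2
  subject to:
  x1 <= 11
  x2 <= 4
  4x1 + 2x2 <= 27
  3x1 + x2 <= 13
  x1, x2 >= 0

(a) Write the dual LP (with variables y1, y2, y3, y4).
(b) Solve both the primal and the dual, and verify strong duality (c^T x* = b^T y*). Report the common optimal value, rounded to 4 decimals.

The standard primal-dual pair for 'max c^T x s.t. A x <= b, x >= 0' is:
  Dual:  min b^T y  s.t.  A^T y >= c,  y >= 0.

So the dual LP is:
  minimize  11y1 + 4y2 + 27y3 + 13y4
  subject to:
    y1 + 4y3 + 3y4 >= 1
    y2 + 2y3 + y4 >= 6
    y1, y2, y3, y4 >= 0

Solving the primal: x* = (3, 4).
  primal value c^T x* = 27.
Solving the dual: y* = (0, 5.6667, 0, 0.3333).
  dual value b^T y* = 27.
Strong duality: c^T x* = b^T y*. Confirmed.

27


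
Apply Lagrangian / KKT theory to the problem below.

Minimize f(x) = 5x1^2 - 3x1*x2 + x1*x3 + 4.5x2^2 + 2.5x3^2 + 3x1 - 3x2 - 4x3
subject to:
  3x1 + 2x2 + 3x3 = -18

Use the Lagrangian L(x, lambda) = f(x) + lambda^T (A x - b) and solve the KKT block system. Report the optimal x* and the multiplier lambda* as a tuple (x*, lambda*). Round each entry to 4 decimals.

Form the Lagrangian:
  L(x, lambda) = (1/2) x^T Q x + c^T x + lambda^T (A x - b)
Stationarity (grad_x L = 0): Q x + c + A^T lambda = 0.
Primal feasibility: A x = b.

This gives the KKT block system:
  [ Q   A^T ] [ x     ]   [-c ]
  [ A    0  ] [ lambda ] = [ b ]

Solving the linear system:
  x*      = (-2.4314, -1.8247, -2.3521)
  lambda* = (6.064)
  f(x*)   = 58.3704

x* = (-2.4314, -1.8247, -2.3521), lambda* = (6.064)


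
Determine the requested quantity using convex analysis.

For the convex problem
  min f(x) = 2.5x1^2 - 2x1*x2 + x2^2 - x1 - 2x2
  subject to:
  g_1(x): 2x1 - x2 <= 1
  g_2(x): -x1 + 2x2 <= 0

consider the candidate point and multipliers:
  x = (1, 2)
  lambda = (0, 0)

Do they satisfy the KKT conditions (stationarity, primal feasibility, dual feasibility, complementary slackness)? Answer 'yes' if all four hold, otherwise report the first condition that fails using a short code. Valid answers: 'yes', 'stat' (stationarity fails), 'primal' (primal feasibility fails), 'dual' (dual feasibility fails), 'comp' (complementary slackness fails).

Gradient of f: grad f(x) = Q x + c = (0, 0)
Constraint values g_i(x) = a_i^T x - b_i:
  g_1((1, 2)) = -1
  g_2((1, 2)) = 3
Stationarity residual: grad f(x) + sum_i lambda_i a_i = (0, 0)
  -> stationarity OK
Primal feasibility (all g_i <= 0): FAILS
Dual feasibility (all lambda_i >= 0): OK
Complementary slackness (lambda_i * g_i(x) = 0 for all i): OK

Verdict: the first failing condition is primal_feasibility -> primal.

primal


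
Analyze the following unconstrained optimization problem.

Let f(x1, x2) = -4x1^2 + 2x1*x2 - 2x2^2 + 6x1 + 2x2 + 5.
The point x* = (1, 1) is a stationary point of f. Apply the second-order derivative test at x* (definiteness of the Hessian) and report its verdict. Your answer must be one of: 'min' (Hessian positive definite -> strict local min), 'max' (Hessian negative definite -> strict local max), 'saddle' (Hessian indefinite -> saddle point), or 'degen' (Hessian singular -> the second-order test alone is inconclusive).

Compute the Hessian H = grad^2 f:
  H = [[-8, 2], [2, -4]]
Verify stationarity: grad f(x*) = H x* + g = (0, 0).
Eigenvalues of H: -8.8284, -3.1716.
Both eigenvalues < 0, so H is negative definite -> x* is a strict local max.

max


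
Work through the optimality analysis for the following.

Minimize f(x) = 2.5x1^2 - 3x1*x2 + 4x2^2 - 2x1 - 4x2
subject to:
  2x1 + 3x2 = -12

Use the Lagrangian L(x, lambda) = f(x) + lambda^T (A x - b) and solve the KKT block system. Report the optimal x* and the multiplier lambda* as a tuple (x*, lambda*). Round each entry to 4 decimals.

Form the Lagrangian:
  L(x, lambda) = (1/2) x^T Q x + c^T x + lambda^T (A x - b)
Stationarity (grad_x L = 0): Q x + c + A^T lambda = 0.
Primal feasibility: A x = b.

This gives the KKT block system:
  [ Q   A^T ] [ x     ]   [-c ]
  [ A    0  ] [ lambda ] = [ b ]

Solving the linear system:
  x*      = (-2.708, -2.1947)
  lambda* = (4.4779)
  f(x*)   = 33.9646

x* = (-2.708, -2.1947), lambda* = (4.4779)


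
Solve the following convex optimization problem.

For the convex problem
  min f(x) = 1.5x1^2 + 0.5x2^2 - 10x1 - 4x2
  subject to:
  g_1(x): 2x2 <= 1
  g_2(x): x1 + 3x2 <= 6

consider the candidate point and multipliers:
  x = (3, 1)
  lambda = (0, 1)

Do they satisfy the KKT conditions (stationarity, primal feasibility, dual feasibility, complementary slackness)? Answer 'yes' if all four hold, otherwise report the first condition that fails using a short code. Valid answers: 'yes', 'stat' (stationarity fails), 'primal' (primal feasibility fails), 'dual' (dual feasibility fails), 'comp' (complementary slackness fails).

Gradient of f: grad f(x) = Q x + c = (-1, -3)
Constraint values g_i(x) = a_i^T x - b_i:
  g_1((3, 1)) = 1
  g_2((3, 1)) = 0
Stationarity residual: grad f(x) + sum_i lambda_i a_i = (0, 0)
  -> stationarity OK
Primal feasibility (all g_i <= 0): FAILS
Dual feasibility (all lambda_i >= 0): OK
Complementary slackness (lambda_i * g_i(x) = 0 for all i): OK

Verdict: the first failing condition is primal_feasibility -> primal.

primal


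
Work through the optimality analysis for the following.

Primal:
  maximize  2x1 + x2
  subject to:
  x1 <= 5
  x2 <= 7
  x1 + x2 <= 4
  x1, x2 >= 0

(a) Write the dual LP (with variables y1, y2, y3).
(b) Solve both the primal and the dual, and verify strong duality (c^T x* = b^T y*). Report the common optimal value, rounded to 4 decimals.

The standard primal-dual pair for 'max c^T x s.t. A x <= b, x >= 0' is:
  Dual:  min b^T y  s.t.  A^T y >= c,  y >= 0.

So the dual LP is:
  minimize  5y1 + 7y2 + 4y3
  subject to:
    y1 + y3 >= 2
    y2 + y3 >= 1
    y1, y2, y3 >= 0

Solving the primal: x* = (4, 0).
  primal value c^T x* = 8.
Solving the dual: y* = (0, 0, 2).
  dual value b^T y* = 8.
Strong duality: c^T x* = b^T y*. Confirmed.

8


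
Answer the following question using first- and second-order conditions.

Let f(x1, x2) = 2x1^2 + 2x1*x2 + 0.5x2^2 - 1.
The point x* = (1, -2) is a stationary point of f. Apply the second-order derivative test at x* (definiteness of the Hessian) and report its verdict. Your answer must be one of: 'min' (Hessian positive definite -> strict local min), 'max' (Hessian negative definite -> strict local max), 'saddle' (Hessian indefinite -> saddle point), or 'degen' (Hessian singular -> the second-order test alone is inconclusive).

Compute the Hessian H = grad^2 f:
  H = [[4, 2], [2, 1]]
Verify stationarity: grad f(x*) = H x* + g = (0, 0).
Eigenvalues of H: 0, 5.
H has a zero eigenvalue (singular; positive semidefinite but not definite), so H is neither positive definite, negative definite, nor indefinite. The second-order test alone is inconclusive -> degen.
(Indeed, f is constant along the null direction of H through x*, so x* is not a strict local extremum.)

degen


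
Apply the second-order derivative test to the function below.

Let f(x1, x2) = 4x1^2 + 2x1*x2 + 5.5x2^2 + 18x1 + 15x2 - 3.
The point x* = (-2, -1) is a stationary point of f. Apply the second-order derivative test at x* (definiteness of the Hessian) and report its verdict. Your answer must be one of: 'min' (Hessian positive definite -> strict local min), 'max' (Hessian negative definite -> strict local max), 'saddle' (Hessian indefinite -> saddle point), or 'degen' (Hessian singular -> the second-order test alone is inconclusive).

Compute the Hessian H = grad^2 f:
  H = [[8, 2], [2, 11]]
Verify stationarity: grad f(x*) = H x* + g = (0, 0).
Eigenvalues of H: 7, 12.
Both eigenvalues > 0, so H is positive definite -> x* is a strict local min.

min


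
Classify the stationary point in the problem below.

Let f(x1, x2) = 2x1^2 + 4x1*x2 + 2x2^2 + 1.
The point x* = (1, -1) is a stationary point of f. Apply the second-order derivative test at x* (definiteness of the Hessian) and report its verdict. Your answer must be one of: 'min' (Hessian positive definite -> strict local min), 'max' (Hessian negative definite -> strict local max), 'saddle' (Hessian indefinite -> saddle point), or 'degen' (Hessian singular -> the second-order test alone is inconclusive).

Compute the Hessian H = grad^2 f:
  H = [[4, 4], [4, 4]]
Verify stationarity: grad f(x*) = H x* + g = (0, 0).
Eigenvalues of H: 0, 8.
H has a zero eigenvalue (singular; positive semidefinite but not definite), so H is neither positive definite, negative definite, nor indefinite. The second-order test alone is inconclusive -> degen.
(Indeed, f is constant along the null direction of H through x*, so x* is not a strict local extremum.)

degen


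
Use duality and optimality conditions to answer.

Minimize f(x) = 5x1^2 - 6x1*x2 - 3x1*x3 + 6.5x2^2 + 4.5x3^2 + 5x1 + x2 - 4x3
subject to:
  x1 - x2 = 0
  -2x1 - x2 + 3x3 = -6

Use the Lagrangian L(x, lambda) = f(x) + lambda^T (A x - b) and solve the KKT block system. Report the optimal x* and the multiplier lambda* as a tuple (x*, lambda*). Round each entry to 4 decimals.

Form the Lagrangian:
  L(x, lambda) = (1/2) x^T Q x + c^T x + lambda^T (A x - b)
Stationarity (grad_x L = 0): Q x + c + A^T lambda = 0.
Primal feasibility: A x = b.

This gives the KKT block system:
  [ Q   A^T ] [ x     ]   [-c ]
  [ A    0  ] [ lambda ] = [ b ]

Solving the linear system:
  x*      = (0.7143, 0.7143, -1.2857)
  lambda* = (0.0952, 5.9048)
  f(x*)   = 22.4286

x* = (0.7143, 0.7143, -1.2857), lambda* = (0.0952, 5.9048)


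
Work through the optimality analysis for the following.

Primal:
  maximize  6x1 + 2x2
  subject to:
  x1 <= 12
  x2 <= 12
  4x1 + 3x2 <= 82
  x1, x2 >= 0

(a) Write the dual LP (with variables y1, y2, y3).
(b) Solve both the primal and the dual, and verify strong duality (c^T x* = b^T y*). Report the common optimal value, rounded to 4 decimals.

The standard primal-dual pair for 'max c^T x s.t. A x <= b, x >= 0' is:
  Dual:  min b^T y  s.t.  A^T y >= c,  y >= 0.

So the dual LP is:
  minimize  12y1 + 12y2 + 82y3
  subject to:
    y1 + 4y3 >= 6
    y2 + 3y3 >= 2
    y1, y2, y3 >= 0

Solving the primal: x* = (12, 11.3333).
  primal value c^T x* = 94.6667.
Solving the dual: y* = (3.3333, 0, 0.6667).
  dual value b^T y* = 94.6667.
Strong duality: c^T x* = b^T y*. Confirmed.

94.6667


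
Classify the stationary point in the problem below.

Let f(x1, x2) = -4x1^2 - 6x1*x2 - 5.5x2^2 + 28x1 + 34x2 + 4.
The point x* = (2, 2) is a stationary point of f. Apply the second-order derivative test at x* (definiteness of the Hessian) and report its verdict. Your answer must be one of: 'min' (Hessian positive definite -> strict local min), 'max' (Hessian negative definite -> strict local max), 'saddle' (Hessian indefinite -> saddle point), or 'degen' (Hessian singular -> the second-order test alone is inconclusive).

Compute the Hessian H = grad^2 f:
  H = [[-8, -6], [-6, -11]]
Verify stationarity: grad f(x*) = H x* + g = (0, 0).
Eigenvalues of H: -15.6847, -3.3153.
Both eigenvalues < 0, so H is negative definite -> x* is a strict local max.

max


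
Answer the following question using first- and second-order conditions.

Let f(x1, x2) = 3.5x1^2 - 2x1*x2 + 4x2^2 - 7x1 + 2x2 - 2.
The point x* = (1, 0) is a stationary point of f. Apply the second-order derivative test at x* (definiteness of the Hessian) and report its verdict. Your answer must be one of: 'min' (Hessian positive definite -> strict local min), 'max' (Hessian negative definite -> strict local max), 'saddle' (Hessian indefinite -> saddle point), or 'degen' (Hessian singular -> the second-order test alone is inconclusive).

Compute the Hessian H = grad^2 f:
  H = [[7, -2], [-2, 8]]
Verify stationarity: grad f(x*) = H x* + g = (0, 0).
Eigenvalues of H: 5.4384, 9.5616.
Both eigenvalues > 0, so H is positive definite -> x* is a strict local min.

min


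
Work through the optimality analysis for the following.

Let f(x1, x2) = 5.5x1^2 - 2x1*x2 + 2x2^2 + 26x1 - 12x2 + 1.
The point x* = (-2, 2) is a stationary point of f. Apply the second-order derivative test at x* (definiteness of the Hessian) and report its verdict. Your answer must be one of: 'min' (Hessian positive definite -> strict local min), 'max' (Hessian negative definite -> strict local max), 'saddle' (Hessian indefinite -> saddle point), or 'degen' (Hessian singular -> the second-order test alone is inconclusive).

Compute the Hessian H = grad^2 f:
  H = [[11, -2], [-2, 4]]
Verify stationarity: grad f(x*) = H x* + g = (0, 0).
Eigenvalues of H: 3.4689, 11.5311.
Both eigenvalues > 0, so H is positive definite -> x* is a strict local min.

min


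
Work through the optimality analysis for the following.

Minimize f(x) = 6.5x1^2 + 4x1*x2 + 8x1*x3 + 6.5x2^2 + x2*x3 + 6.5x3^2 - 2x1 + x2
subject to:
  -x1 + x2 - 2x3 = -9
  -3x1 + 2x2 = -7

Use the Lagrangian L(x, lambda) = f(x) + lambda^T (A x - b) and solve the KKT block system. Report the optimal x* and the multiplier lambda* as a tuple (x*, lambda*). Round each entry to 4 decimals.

Form the Lagrangian:
  L(x, lambda) = (1/2) x^T Q x + c^T x + lambda^T (A x - b)
Stationarity (grad_x L = 0): Q x + c + A^T lambda = 0.
Primal feasibility: A x = b.

This gives the KKT block system:
  [ Q   A^T ] [ x     ]   [-c ]
  [ A    0  ] [ lambda ] = [ b ]

Solving the linear system:
  x*      = (0.8119, -2.2821, 2.953)
  lambda* = (21.3009, 0.5831)
  f(x*)   = 95.942

x* = (0.8119, -2.2821, 2.953), lambda* = (21.3009, 0.5831)


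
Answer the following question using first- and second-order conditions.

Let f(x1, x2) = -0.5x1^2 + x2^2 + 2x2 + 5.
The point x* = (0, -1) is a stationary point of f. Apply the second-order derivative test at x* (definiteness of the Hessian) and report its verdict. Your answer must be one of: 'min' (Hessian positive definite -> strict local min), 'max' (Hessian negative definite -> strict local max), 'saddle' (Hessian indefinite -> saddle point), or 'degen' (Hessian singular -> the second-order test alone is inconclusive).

Compute the Hessian H = grad^2 f:
  H = [[-1, 0], [0, 2]]
Verify stationarity: grad f(x*) = H x* + g = (0, 0).
Eigenvalues of H: -1, 2.
Eigenvalues have mixed signs, so H is indefinite -> x* is a saddle point.

saddle


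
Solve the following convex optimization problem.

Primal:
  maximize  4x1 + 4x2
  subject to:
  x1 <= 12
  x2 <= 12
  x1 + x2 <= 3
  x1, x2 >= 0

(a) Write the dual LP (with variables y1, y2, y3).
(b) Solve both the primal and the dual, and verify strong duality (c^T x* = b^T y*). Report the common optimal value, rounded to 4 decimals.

The standard primal-dual pair for 'max c^T x s.t. A x <= b, x >= 0' is:
  Dual:  min b^T y  s.t.  A^T y >= c,  y >= 0.

So the dual LP is:
  minimize  12y1 + 12y2 + 3y3
  subject to:
    y1 + y3 >= 4
    y2 + y3 >= 4
    y1, y2, y3 >= 0

Solving the primal: x* = (3, 0).
  primal value c^T x* = 12.
Solving the dual: y* = (0, 0, 4).
  dual value b^T y* = 12.
Strong duality: c^T x* = b^T y*. Confirmed.

12


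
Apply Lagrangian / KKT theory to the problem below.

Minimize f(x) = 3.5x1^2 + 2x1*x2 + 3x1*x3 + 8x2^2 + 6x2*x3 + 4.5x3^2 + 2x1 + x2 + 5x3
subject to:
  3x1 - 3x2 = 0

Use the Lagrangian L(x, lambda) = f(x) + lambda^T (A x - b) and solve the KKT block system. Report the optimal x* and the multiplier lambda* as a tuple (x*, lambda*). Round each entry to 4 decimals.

Form the Lagrangian:
  L(x, lambda) = (1/2) x^T Q x + c^T x + lambda^T (A x - b)
Stationarity (grad_x L = 0): Q x + c + A^T lambda = 0.
Primal feasibility: A x = b.

This gives the KKT block system:
  [ Q   A^T ] [ x     ]   [-c ]
  [ A    0  ] [ lambda ] = [ b ]

Solving the linear system:
  x*      = (0.1111, 0.1111, -0.6667)
  lambda* = (-0.3333)
  f(x*)   = -1.5

x* = (0.1111, 0.1111, -0.6667), lambda* = (-0.3333)


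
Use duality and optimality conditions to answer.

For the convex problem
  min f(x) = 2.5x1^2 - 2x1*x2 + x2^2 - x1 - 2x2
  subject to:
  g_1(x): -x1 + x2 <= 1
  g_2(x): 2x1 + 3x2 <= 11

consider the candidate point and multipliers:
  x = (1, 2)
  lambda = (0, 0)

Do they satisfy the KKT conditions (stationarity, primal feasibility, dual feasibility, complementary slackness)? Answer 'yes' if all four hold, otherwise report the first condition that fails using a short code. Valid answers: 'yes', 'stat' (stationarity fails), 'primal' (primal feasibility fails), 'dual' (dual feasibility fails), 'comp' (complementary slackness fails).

Gradient of f: grad f(x) = Q x + c = (0, 0)
Constraint values g_i(x) = a_i^T x - b_i:
  g_1((1, 2)) = 0
  g_2((1, 2)) = -3
Stationarity residual: grad f(x) + sum_i lambda_i a_i = (0, 0)
  -> stationarity OK
Primal feasibility (all g_i <= 0): OK
Dual feasibility (all lambda_i >= 0): OK
Complementary slackness (lambda_i * g_i(x) = 0 for all i): OK

Verdict: yes, KKT holds.

yes


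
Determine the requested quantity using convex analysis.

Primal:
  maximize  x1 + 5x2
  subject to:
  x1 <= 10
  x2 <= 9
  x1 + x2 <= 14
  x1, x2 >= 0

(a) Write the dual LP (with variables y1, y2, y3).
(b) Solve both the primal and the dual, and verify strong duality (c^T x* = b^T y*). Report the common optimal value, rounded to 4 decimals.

The standard primal-dual pair for 'max c^T x s.t. A x <= b, x >= 0' is:
  Dual:  min b^T y  s.t.  A^T y >= c,  y >= 0.

So the dual LP is:
  minimize  10y1 + 9y2 + 14y3
  subject to:
    y1 + y3 >= 1
    y2 + y3 >= 5
    y1, y2, y3 >= 0

Solving the primal: x* = (5, 9).
  primal value c^T x* = 50.
Solving the dual: y* = (0, 4, 1).
  dual value b^T y* = 50.
Strong duality: c^T x* = b^T y*. Confirmed.

50


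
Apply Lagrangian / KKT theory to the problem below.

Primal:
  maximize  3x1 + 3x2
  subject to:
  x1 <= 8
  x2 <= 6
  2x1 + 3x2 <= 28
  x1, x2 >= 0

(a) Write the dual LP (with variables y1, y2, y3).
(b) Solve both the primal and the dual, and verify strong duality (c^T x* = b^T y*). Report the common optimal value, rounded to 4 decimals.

The standard primal-dual pair for 'max c^T x s.t. A x <= b, x >= 0' is:
  Dual:  min b^T y  s.t.  A^T y >= c,  y >= 0.

So the dual LP is:
  minimize  8y1 + 6y2 + 28y3
  subject to:
    y1 + 2y3 >= 3
    y2 + 3y3 >= 3
    y1, y2, y3 >= 0

Solving the primal: x* = (8, 4).
  primal value c^T x* = 36.
Solving the dual: y* = (1, 0, 1).
  dual value b^T y* = 36.
Strong duality: c^T x* = b^T y*. Confirmed.

36


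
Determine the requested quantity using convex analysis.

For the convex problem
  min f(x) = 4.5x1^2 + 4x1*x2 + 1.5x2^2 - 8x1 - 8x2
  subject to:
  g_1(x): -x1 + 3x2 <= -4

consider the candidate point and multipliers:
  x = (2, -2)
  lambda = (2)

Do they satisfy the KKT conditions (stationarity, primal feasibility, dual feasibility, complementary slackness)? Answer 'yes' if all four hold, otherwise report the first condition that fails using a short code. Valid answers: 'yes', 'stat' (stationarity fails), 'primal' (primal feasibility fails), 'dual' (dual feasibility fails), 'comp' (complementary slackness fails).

Gradient of f: grad f(x) = Q x + c = (2, -6)
Constraint values g_i(x) = a_i^T x - b_i:
  g_1((2, -2)) = -4
Stationarity residual: grad f(x) + sum_i lambda_i a_i = (0, 0)
  -> stationarity OK
Primal feasibility (all g_i <= 0): OK
Dual feasibility (all lambda_i >= 0): OK
Complementary slackness (lambda_i * g_i(x) = 0 for all i): FAILS

Verdict: the first failing condition is complementary_slackness -> comp.

comp


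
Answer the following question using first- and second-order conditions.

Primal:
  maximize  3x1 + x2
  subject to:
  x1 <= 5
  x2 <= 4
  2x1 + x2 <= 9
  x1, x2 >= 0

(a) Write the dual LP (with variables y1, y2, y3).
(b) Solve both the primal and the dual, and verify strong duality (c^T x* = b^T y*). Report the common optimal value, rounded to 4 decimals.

The standard primal-dual pair for 'max c^T x s.t. A x <= b, x >= 0' is:
  Dual:  min b^T y  s.t.  A^T y >= c,  y >= 0.

So the dual LP is:
  minimize  5y1 + 4y2 + 9y3
  subject to:
    y1 + 2y3 >= 3
    y2 + y3 >= 1
    y1, y2, y3 >= 0

Solving the primal: x* = (4.5, 0).
  primal value c^T x* = 13.5.
Solving the dual: y* = (0, 0, 1.5).
  dual value b^T y* = 13.5.
Strong duality: c^T x* = b^T y*. Confirmed.

13.5


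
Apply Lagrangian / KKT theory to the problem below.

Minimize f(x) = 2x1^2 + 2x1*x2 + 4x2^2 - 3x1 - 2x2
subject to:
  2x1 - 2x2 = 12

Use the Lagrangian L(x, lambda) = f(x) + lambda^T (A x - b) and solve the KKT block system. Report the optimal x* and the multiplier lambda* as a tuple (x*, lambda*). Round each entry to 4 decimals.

Form the Lagrangian:
  L(x, lambda) = (1/2) x^T Q x + c^T x + lambda^T (A x - b)
Stationarity (grad_x L = 0): Q x + c + A^T lambda = 0.
Primal feasibility: A x = b.

This gives the KKT block system:
  [ Q   A^T ] [ x     ]   [-c ]
  [ A    0  ] [ lambda ] = [ b ]

Solving the linear system:
  x*      = (4.0625, -1.9375)
  lambda* = (-4.6875)
  f(x*)   = 23.9688

x* = (4.0625, -1.9375), lambda* = (-4.6875)


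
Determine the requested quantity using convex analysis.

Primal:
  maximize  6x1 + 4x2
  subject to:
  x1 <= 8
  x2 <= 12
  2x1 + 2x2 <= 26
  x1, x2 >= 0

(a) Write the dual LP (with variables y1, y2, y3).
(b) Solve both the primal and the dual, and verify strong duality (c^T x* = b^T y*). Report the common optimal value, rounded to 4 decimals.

The standard primal-dual pair for 'max c^T x s.t. A x <= b, x >= 0' is:
  Dual:  min b^T y  s.t.  A^T y >= c,  y >= 0.

So the dual LP is:
  minimize  8y1 + 12y2 + 26y3
  subject to:
    y1 + 2y3 >= 6
    y2 + 2y3 >= 4
    y1, y2, y3 >= 0

Solving the primal: x* = (8, 5).
  primal value c^T x* = 68.
Solving the dual: y* = (2, 0, 2).
  dual value b^T y* = 68.
Strong duality: c^T x* = b^T y*. Confirmed.

68


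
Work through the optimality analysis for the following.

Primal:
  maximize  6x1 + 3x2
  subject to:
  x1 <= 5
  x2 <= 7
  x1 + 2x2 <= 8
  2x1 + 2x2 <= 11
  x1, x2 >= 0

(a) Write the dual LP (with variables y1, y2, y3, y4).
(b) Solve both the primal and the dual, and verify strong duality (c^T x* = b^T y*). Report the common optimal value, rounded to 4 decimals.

The standard primal-dual pair for 'max c^T x s.t. A x <= b, x >= 0' is:
  Dual:  min b^T y  s.t.  A^T y >= c,  y >= 0.

So the dual LP is:
  minimize  5y1 + 7y2 + 8y3 + 11y4
  subject to:
    y1 + y3 + 2y4 >= 6
    y2 + 2y3 + 2y4 >= 3
    y1, y2, y3, y4 >= 0

Solving the primal: x* = (5, 0.5).
  primal value c^T x* = 31.5.
Solving the dual: y* = (3, 0, 0, 1.5).
  dual value b^T y* = 31.5.
Strong duality: c^T x* = b^T y*. Confirmed.

31.5


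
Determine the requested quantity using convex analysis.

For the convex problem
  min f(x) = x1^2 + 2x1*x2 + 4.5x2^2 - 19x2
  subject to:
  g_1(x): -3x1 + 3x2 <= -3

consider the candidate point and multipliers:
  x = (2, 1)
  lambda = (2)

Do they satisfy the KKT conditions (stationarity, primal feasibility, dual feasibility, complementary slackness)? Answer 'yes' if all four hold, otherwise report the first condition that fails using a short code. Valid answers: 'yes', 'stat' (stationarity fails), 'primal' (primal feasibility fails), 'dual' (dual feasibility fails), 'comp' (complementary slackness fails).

Gradient of f: grad f(x) = Q x + c = (6, -6)
Constraint values g_i(x) = a_i^T x - b_i:
  g_1((2, 1)) = 0
Stationarity residual: grad f(x) + sum_i lambda_i a_i = (0, 0)
  -> stationarity OK
Primal feasibility (all g_i <= 0): OK
Dual feasibility (all lambda_i >= 0): OK
Complementary slackness (lambda_i * g_i(x) = 0 for all i): OK

Verdict: yes, KKT holds.

yes


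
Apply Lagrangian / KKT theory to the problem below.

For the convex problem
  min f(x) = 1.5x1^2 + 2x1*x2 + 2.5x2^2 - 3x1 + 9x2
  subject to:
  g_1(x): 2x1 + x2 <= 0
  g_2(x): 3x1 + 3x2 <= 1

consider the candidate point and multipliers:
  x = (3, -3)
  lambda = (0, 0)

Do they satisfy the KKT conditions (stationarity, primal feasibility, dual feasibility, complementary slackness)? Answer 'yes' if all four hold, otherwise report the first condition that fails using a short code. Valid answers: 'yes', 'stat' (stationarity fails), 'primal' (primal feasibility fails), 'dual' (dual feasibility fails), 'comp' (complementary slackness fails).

Gradient of f: grad f(x) = Q x + c = (0, 0)
Constraint values g_i(x) = a_i^T x - b_i:
  g_1((3, -3)) = 3
  g_2((3, -3)) = -1
Stationarity residual: grad f(x) + sum_i lambda_i a_i = (0, 0)
  -> stationarity OK
Primal feasibility (all g_i <= 0): FAILS
Dual feasibility (all lambda_i >= 0): OK
Complementary slackness (lambda_i * g_i(x) = 0 for all i): OK

Verdict: the first failing condition is primal_feasibility -> primal.

primal


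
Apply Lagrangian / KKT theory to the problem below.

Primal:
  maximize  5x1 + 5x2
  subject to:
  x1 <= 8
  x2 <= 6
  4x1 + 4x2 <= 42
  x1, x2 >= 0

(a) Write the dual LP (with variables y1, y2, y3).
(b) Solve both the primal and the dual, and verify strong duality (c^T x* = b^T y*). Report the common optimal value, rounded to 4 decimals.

The standard primal-dual pair for 'max c^T x s.t. A x <= b, x >= 0' is:
  Dual:  min b^T y  s.t.  A^T y >= c,  y >= 0.

So the dual LP is:
  minimize  8y1 + 6y2 + 42y3
  subject to:
    y1 + 4y3 >= 5
    y2 + 4y3 >= 5
    y1, y2, y3 >= 0

Solving the primal: x* = (4.5, 6).
  primal value c^T x* = 52.5.
Solving the dual: y* = (0, 0, 1.25).
  dual value b^T y* = 52.5.
Strong duality: c^T x* = b^T y*. Confirmed.

52.5


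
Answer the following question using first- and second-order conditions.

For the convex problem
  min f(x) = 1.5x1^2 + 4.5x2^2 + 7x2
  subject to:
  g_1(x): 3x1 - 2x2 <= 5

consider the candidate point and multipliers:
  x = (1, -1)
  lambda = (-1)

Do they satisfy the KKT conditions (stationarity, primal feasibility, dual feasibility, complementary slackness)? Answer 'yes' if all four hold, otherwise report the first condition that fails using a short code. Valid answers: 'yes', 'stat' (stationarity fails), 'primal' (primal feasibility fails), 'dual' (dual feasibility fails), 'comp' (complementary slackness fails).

Gradient of f: grad f(x) = Q x + c = (3, -2)
Constraint values g_i(x) = a_i^T x - b_i:
  g_1((1, -1)) = 0
Stationarity residual: grad f(x) + sum_i lambda_i a_i = (0, 0)
  -> stationarity OK
Primal feasibility (all g_i <= 0): OK
Dual feasibility (all lambda_i >= 0): FAILS
Complementary slackness (lambda_i * g_i(x) = 0 for all i): OK

Verdict: the first failing condition is dual_feasibility -> dual.

dual


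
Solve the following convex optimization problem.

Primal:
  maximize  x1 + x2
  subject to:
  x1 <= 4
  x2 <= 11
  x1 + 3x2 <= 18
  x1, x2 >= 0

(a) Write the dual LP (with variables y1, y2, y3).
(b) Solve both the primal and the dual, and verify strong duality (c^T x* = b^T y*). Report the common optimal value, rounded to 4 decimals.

The standard primal-dual pair for 'max c^T x s.t. A x <= b, x >= 0' is:
  Dual:  min b^T y  s.t.  A^T y >= c,  y >= 0.

So the dual LP is:
  minimize  4y1 + 11y2 + 18y3
  subject to:
    y1 + y3 >= 1
    y2 + 3y3 >= 1
    y1, y2, y3 >= 0

Solving the primal: x* = (4, 4.6667).
  primal value c^T x* = 8.6667.
Solving the dual: y* = (0.6667, 0, 0.3333).
  dual value b^T y* = 8.6667.
Strong duality: c^T x* = b^T y*. Confirmed.

8.6667


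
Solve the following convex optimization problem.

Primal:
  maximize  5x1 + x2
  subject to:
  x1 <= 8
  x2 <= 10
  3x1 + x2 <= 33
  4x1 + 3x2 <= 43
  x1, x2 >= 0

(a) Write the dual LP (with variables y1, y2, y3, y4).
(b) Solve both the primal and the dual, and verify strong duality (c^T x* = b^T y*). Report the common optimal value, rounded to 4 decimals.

The standard primal-dual pair for 'max c^T x s.t. A x <= b, x >= 0' is:
  Dual:  min b^T y  s.t.  A^T y >= c,  y >= 0.

So the dual LP is:
  minimize  8y1 + 10y2 + 33y3 + 43y4
  subject to:
    y1 + 3y3 + 4y4 >= 5
    y2 + y3 + 3y4 >= 1
    y1, y2, y3, y4 >= 0

Solving the primal: x* = (8, 3.6667).
  primal value c^T x* = 43.6667.
Solving the dual: y* = (3.6667, 0, 0, 0.3333).
  dual value b^T y* = 43.6667.
Strong duality: c^T x* = b^T y*. Confirmed.

43.6667


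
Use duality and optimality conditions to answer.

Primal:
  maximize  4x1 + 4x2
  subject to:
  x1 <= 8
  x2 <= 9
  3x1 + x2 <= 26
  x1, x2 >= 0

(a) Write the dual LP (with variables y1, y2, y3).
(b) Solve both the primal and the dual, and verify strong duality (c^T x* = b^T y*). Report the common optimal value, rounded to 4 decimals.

The standard primal-dual pair for 'max c^T x s.t. A x <= b, x >= 0' is:
  Dual:  min b^T y  s.t.  A^T y >= c,  y >= 0.

So the dual LP is:
  minimize  8y1 + 9y2 + 26y3
  subject to:
    y1 + 3y3 >= 4
    y2 + y3 >= 4
    y1, y2, y3 >= 0

Solving the primal: x* = (5.6667, 9).
  primal value c^T x* = 58.6667.
Solving the dual: y* = (0, 2.6667, 1.3333).
  dual value b^T y* = 58.6667.
Strong duality: c^T x* = b^T y*. Confirmed.

58.6667


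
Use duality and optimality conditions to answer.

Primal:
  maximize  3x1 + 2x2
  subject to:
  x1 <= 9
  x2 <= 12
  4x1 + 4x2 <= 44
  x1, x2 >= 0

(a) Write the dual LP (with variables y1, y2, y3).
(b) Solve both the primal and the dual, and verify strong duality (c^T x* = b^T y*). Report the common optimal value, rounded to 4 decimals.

The standard primal-dual pair for 'max c^T x s.t. A x <= b, x >= 0' is:
  Dual:  min b^T y  s.t.  A^T y >= c,  y >= 0.

So the dual LP is:
  minimize  9y1 + 12y2 + 44y3
  subject to:
    y1 + 4y3 >= 3
    y2 + 4y3 >= 2
    y1, y2, y3 >= 0

Solving the primal: x* = (9, 2).
  primal value c^T x* = 31.
Solving the dual: y* = (1, 0, 0.5).
  dual value b^T y* = 31.
Strong duality: c^T x* = b^T y*. Confirmed.

31


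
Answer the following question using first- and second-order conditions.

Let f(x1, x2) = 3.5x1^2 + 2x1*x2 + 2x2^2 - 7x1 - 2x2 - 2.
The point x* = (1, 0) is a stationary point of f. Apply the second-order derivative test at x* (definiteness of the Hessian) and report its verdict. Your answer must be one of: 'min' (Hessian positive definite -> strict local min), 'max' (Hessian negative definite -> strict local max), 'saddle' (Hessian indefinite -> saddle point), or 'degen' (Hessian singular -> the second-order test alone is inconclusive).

Compute the Hessian H = grad^2 f:
  H = [[7, 2], [2, 4]]
Verify stationarity: grad f(x*) = H x* + g = (0, 0).
Eigenvalues of H: 3, 8.
Both eigenvalues > 0, so H is positive definite -> x* is a strict local min.

min


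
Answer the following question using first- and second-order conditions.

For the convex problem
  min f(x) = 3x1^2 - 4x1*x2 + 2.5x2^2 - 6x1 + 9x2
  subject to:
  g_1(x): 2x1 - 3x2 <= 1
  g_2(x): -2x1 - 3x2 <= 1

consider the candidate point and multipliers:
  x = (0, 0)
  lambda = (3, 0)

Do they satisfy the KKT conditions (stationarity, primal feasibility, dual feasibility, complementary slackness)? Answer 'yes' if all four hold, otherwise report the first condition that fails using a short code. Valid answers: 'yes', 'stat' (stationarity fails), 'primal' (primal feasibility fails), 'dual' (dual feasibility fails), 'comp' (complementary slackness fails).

Gradient of f: grad f(x) = Q x + c = (-6, 9)
Constraint values g_i(x) = a_i^T x - b_i:
  g_1((0, 0)) = -1
  g_2((0, 0)) = -1
Stationarity residual: grad f(x) + sum_i lambda_i a_i = (0, 0)
  -> stationarity OK
Primal feasibility (all g_i <= 0): OK
Dual feasibility (all lambda_i >= 0): OK
Complementary slackness (lambda_i * g_i(x) = 0 for all i): FAILS

Verdict: the first failing condition is complementary_slackness -> comp.

comp


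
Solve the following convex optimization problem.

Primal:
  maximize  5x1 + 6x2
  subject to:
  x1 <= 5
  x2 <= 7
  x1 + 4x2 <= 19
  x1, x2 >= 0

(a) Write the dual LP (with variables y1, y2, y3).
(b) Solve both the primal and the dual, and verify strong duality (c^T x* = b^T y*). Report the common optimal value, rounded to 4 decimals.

The standard primal-dual pair for 'max c^T x s.t. A x <= b, x >= 0' is:
  Dual:  min b^T y  s.t.  A^T y >= c,  y >= 0.

So the dual LP is:
  minimize  5y1 + 7y2 + 19y3
  subject to:
    y1 + y3 >= 5
    y2 + 4y3 >= 6
    y1, y2, y3 >= 0

Solving the primal: x* = (5, 3.5).
  primal value c^T x* = 46.
Solving the dual: y* = (3.5, 0, 1.5).
  dual value b^T y* = 46.
Strong duality: c^T x* = b^T y*. Confirmed.

46


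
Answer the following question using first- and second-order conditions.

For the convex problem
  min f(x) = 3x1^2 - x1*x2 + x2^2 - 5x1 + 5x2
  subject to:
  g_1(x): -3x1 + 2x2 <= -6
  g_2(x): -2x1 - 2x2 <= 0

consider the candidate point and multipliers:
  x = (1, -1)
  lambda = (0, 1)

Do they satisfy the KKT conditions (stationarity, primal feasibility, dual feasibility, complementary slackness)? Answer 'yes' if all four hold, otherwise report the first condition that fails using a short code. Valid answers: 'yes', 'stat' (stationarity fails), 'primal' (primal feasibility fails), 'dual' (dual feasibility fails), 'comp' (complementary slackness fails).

Gradient of f: grad f(x) = Q x + c = (2, 2)
Constraint values g_i(x) = a_i^T x - b_i:
  g_1((1, -1)) = 1
  g_2((1, -1)) = 0
Stationarity residual: grad f(x) + sum_i lambda_i a_i = (0, 0)
  -> stationarity OK
Primal feasibility (all g_i <= 0): FAILS
Dual feasibility (all lambda_i >= 0): OK
Complementary slackness (lambda_i * g_i(x) = 0 for all i): OK

Verdict: the first failing condition is primal_feasibility -> primal.

primal


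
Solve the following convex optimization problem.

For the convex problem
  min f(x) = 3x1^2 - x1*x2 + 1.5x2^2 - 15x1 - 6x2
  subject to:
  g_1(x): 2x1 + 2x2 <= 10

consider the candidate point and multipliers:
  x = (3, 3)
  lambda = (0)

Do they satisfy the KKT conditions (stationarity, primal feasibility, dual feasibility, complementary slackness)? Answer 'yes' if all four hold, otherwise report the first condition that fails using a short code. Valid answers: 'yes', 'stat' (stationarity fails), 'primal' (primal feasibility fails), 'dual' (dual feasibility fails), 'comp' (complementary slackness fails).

Gradient of f: grad f(x) = Q x + c = (0, 0)
Constraint values g_i(x) = a_i^T x - b_i:
  g_1((3, 3)) = 2
Stationarity residual: grad f(x) + sum_i lambda_i a_i = (0, 0)
  -> stationarity OK
Primal feasibility (all g_i <= 0): FAILS
Dual feasibility (all lambda_i >= 0): OK
Complementary slackness (lambda_i * g_i(x) = 0 for all i): OK

Verdict: the first failing condition is primal_feasibility -> primal.

primal


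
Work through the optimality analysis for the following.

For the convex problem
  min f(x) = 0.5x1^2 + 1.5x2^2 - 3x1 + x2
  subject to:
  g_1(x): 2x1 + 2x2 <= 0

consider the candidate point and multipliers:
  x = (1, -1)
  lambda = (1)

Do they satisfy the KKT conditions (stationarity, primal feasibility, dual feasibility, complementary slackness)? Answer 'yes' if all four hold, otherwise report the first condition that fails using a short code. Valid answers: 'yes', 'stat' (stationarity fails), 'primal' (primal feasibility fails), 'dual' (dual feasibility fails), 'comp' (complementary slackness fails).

Gradient of f: grad f(x) = Q x + c = (-2, -2)
Constraint values g_i(x) = a_i^T x - b_i:
  g_1((1, -1)) = 0
Stationarity residual: grad f(x) + sum_i lambda_i a_i = (0, 0)
  -> stationarity OK
Primal feasibility (all g_i <= 0): OK
Dual feasibility (all lambda_i >= 0): OK
Complementary slackness (lambda_i * g_i(x) = 0 for all i): OK

Verdict: yes, KKT holds.

yes


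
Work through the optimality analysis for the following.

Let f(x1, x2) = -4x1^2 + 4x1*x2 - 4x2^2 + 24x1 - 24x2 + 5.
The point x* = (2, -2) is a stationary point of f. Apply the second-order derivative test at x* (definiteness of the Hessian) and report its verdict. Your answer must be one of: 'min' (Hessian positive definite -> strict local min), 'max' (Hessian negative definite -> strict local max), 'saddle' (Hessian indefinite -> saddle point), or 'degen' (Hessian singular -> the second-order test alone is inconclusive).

Compute the Hessian H = grad^2 f:
  H = [[-8, 4], [4, -8]]
Verify stationarity: grad f(x*) = H x* + g = (0, 0).
Eigenvalues of H: -12, -4.
Both eigenvalues < 0, so H is negative definite -> x* is a strict local max.

max


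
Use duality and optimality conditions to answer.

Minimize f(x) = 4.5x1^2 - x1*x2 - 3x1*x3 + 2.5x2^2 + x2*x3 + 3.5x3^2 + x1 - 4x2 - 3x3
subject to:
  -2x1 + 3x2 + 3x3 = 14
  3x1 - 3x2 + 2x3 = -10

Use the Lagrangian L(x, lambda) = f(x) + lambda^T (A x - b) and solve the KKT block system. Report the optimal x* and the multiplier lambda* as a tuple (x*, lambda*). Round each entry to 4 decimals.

Form the Lagrangian:
  L(x, lambda) = (1/2) x^T Q x + c^T x + lambda^T (A x - b)
Stationarity (grad_x L = 0): Q x + c + A^T lambda = 0.
Primal feasibility: A x = b.

This gives the KKT block system:
  [ Q   A^T ] [ x     ]   [-c ]
  [ A    0  ] [ lambda ] = [ b ]

Solving the linear system:
  x*      = (-0.6106, 3.3375, 0.9221)
  lambda* = (-3.6208, 1.1192)
  f(x*)   = 22.5784

x* = (-0.6106, 3.3375, 0.9221), lambda* = (-3.6208, 1.1192)


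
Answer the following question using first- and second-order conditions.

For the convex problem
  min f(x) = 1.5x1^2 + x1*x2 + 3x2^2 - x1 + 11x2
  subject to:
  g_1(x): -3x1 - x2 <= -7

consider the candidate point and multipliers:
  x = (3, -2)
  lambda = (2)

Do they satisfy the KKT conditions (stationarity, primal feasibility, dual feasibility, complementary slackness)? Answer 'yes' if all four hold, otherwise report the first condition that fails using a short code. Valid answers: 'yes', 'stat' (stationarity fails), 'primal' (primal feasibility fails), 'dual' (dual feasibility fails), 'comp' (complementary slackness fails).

Gradient of f: grad f(x) = Q x + c = (6, 2)
Constraint values g_i(x) = a_i^T x - b_i:
  g_1((3, -2)) = 0
Stationarity residual: grad f(x) + sum_i lambda_i a_i = (0, 0)
  -> stationarity OK
Primal feasibility (all g_i <= 0): OK
Dual feasibility (all lambda_i >= 0): OK
Complementary slackness (lambda_i * g_i(x) = 0 for all i): OK

Verdict: yes, KKT holds.

yes


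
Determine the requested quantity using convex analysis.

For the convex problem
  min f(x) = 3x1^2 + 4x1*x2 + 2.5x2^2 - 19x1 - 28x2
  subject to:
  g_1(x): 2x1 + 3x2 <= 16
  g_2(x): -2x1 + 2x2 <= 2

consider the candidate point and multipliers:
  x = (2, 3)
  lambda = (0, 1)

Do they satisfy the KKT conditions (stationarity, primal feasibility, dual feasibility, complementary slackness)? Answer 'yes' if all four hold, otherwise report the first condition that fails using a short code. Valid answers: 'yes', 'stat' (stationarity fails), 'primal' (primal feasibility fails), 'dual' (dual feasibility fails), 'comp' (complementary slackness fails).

Gradient of f: grad f(x) = Q x + c = (5, -5)
Constraint values g_i(x) = a_i^T x - b_i:
  g_1((2, 3)) = -3
  g_2((2, 3)) = 0
Stationarity residual: grad f(x) + sum_i lambda_i a_i = (3, -3)
  -> stationarity FAILS
Primal feasibility (all g_i <= 0): OK
Dual feasibility (all lambda_i >= 0): OK
Complementary slackness (lambda_i * g_i(x) = 0 for all i): OK

Verdict: the first failing condition is stationarity -> stat.

stat
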